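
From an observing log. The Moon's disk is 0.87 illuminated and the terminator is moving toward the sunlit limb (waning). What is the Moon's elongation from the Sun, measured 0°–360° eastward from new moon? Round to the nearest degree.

222°

cos θ = 1 − 2f = -0.740, giving a principal value of 137.7°.
Since the Moon is past full (waning), take the reflex angle: θ = 360° − 137.7° = 222.3°.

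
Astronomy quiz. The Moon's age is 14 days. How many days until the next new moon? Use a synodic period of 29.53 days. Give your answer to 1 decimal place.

15.5 days

The next new moon completes the synodic month: 29.53 − 14 = 15.530 days.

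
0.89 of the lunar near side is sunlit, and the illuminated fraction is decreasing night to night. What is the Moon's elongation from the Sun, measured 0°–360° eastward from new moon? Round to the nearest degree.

219°

cos θ = 1 − 2f = -0.780, giving a principal value of 141.3°.
Since the Moon is past full (waning), take the reflex angle: θ = 360° − 141.3° = 218.7°.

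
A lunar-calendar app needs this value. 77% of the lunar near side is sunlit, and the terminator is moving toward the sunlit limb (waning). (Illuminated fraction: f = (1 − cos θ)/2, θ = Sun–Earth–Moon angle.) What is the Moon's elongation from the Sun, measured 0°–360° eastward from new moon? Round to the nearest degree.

From f = (1 − cos θ)/2: cos θ = 1 − 2×0.77 = -0.540; arccos → 122.7°.
Since the Moon is past full (waning), take the reflex angle: θ = 360° − 122.7° = 237.3°.

237°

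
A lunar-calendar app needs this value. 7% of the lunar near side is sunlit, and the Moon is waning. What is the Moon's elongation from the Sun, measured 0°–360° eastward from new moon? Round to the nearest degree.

Invert f = (1 − cos θ)/2 to get cos θ = 1 − 2(0.07) = 0.860, hence θ₀ = arccos 0.860 = 30.7°.
Since the Moon is past full (waning), take the reflex angle: θ = 360° − 30.7° = 329.3°.

329°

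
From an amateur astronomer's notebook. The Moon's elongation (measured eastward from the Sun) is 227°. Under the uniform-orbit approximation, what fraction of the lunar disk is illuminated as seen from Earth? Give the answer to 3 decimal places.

cos 227° = (-0.682), so f = (1 − (-0.682))/2 = 0.841.

0.841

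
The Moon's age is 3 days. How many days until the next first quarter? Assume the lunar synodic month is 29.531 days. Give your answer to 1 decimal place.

4.4 days

First quarter is 0.25 of the way through the cycle: age 0.25 × 29.531 = 7.383 d.
That is 7.383 − 3 = 4.383 days ahead.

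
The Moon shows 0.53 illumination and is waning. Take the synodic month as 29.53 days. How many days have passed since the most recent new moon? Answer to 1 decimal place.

From f = (1 − cos θ)/2: cos θ = 1 − 2×0.53 = -0.060; arccos → 93.4°.
Waning ⇒ past full, so θ = 360° − 93.4° = 266.6°.
Age = 29.53 × 266.6°/360° ≈ 21.87 days.

21.9 days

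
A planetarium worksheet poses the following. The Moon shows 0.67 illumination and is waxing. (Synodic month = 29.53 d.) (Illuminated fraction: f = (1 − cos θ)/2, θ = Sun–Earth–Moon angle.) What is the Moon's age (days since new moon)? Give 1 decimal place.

9.0 days

Invert f = (1 − cos θ)/2 to get cos θ = 1 − 2(0.67) = -0.340, hence θ₀ = arccos -0.340 = 109.9°.
Waxing ⇒ before full, so θ = 109.9°.
At 360°/29.53 d per day, 109.9° corresponds to 9.01 days.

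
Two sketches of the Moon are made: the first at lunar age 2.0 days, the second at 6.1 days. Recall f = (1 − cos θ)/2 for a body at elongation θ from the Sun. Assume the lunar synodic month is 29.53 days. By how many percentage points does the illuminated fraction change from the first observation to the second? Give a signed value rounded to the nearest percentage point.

+32 percentage points

First observation: θ = 360°·2.0/29.53 = 24.4°, so f = 0.045.
Second observation: θ = 74.4°, f = 0.365.
Δf = 0.365 − 0.045 = +0.321, i.e. +32 pp.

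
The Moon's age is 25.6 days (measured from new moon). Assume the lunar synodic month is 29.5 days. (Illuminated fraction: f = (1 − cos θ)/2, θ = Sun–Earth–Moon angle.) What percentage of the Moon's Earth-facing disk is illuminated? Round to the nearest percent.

Phase angle: θ = 360°·(25.6 d)/(29.5 d) = 312.4°.
Illuminated fraction = (1 − cos 312.4°)/2 = (1 − 0.674)/2 ≈ 0.163, so 16%.

16%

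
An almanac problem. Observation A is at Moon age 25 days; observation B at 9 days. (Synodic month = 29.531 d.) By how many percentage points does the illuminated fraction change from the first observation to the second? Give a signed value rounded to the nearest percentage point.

+45 pp

θ₁ = 360° × 25/29.531 = 304.8°, f₁ = (1 − cos θ₁)/2 = 0.215.
θ₂ = 360° × 9/29.531 = 109.7°, f₂ = (1 − cos θ₂)/2 = 0.669.
Change = f₂ − f₁ = +0.454 → +45 percentage points.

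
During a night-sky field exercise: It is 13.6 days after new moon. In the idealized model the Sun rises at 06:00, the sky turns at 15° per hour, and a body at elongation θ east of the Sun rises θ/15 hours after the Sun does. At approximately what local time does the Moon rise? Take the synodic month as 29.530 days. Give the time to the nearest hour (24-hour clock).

Phase angle: θ = 360°·(13.6 d)/(29.530 d) = 165.8°.
At 15° of sky rotation per hour, 165.8° corresponds to a 11.05 h lag.
06:00 + 11.05 h ≈ 17:03 → 17:00 to the nearest hour.

17:00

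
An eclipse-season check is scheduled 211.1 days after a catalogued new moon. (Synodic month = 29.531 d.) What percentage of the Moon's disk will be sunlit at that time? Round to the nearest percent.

211.1/29.531 = 7.148 lunations, so 7 complete cycles and 4.38 d into the next.
Phase angle: θ = 360°·(4.38 d)/(29.531 d) = 53.4°.
With cos θ = 0.596, the lit fraction is (1 − 0.596)/2 ≈ 0.202, so 20%.

20%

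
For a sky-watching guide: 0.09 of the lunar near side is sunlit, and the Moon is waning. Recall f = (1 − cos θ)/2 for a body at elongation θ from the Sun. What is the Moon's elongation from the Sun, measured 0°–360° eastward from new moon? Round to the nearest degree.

325°

cos θ = 1 − 2f = 0.820, giving a principal value of 34.9°.
Waning ⇒ past full, so θ = 360° − 34.9° = 325.1°.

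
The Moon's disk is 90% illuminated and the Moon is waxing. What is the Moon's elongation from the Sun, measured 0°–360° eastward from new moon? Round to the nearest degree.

143°

cos θ = 1 − 2f = -0.800, giving a principal value of 143.1°.
Before full moon the principal value applies: θ = 143.1°.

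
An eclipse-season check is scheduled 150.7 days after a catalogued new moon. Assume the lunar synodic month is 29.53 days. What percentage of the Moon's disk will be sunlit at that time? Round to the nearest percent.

10%

Reduce mod P: 150.7 − 5×29.53 = 3.05 d into the current lunation.
The Moon has covered 3.05/29.53 of its cycle, so θ ≈ 360° × 3.05/29.53 = 37.2°.
cos 37.2° = 0.797, so f = (1 − 0.797)/2 = 0.102, so 10%.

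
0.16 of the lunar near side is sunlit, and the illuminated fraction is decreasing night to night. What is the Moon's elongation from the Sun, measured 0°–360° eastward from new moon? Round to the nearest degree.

Invert f = (1 − cos θ)/2 to get cos θ = 1 − 2(0.16) = 0.680, hence θ₀ = arccos 0.680 = 47.2°.
Since the Moon is past full (waning), take the reflex angle: θ = 360° − 47.2° = 312.8°.

313°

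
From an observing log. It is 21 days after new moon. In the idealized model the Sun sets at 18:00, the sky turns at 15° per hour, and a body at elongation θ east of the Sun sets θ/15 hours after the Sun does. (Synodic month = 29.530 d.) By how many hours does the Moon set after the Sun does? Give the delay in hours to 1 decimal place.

17.1 h

Elongation θ = 360° × 21/29.530 ≈ 256.0°.
At 15° of sky rotation per hour, 256.0° corresponds to a 17.07 h lag.
So the Moon sets 17.07 h after the Sun.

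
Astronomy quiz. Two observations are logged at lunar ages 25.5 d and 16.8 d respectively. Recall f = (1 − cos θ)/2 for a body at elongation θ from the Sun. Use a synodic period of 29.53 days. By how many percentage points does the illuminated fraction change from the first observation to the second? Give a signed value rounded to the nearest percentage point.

θ₁ = 360° × 25.5/29.53 = 310.9°, f₁ = (1 − cos θ₁)/2 = 0.173.
θ₂ = 360° × 16.8/29.53 = 204.8°, f₂ = (1 − cos θ₂)/2 = 0.954.
Change = f₂ − f₁ = +0.781 → +78 percentage points.

+78 percentage points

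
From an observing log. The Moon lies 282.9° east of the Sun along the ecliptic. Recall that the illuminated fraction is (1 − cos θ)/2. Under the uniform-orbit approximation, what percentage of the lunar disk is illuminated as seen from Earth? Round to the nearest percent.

f = (1 − cos 282.9°)/2 = (1 − 0.223)/2 ≈ 0.388, i.e. 39%.

39%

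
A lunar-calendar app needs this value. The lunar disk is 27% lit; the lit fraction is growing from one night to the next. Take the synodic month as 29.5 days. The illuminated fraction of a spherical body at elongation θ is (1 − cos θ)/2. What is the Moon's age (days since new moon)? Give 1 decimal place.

5.1 days

Invert f = (1 − cos θ)/2 to get cos θ = 1 − 2(0.27) = 0.460, hence θ₀ = arccos 0.460 = 62.6°.
The Moon is waxing (0°–180°), so θ = 62.6° directly.
Age = 29.5 × 62.6°/360° ≈ 5.13 days.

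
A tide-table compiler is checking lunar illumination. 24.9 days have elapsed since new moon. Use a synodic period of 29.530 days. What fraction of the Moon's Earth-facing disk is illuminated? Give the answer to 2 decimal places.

0.22

Elongation θ = 360° × 24.9/29.530 ≈ 303.6°.
cos 303.6° = 0.553, so f = (1 − 0.553)/2 = 0.224.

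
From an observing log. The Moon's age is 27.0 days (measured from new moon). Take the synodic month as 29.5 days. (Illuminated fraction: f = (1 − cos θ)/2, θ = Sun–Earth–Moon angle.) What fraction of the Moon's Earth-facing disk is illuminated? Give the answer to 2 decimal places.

Phase angle: θ = 360°·(27.0 d)/(29.5 d) = 329.5°.
cos 329.5° = 0.862, so f = (1 − 0.862)/2 = 0.069.

0.07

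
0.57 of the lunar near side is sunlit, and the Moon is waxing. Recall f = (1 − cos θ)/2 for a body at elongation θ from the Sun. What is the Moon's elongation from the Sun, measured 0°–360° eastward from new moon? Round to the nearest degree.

98°

From f = (1 − cos θ)/2: cos θ = 1 − 2×0.57 = -0.140; arccos → 98.0°.
Waxing ⇒ before full, so θ = 98.0°.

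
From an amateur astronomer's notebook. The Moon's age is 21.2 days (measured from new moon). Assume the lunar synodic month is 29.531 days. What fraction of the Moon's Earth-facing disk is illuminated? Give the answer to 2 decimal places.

Phase angle: θ = 360°·(21.2 d)/(29.531 d) = 258.4°.
With cos θ = (-0.200), the lit fraction is (1 − (-0.200))/2 ≈ 0.600.

0.60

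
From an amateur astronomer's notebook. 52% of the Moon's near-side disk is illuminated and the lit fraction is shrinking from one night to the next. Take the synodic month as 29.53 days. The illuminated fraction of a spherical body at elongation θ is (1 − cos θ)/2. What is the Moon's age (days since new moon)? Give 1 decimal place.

cos θ = 1 − 2f = -0.040, giving a principal value of 92.3°.
Since the Moon is past full (waning), take the reflex angle: θ = 360° − 92.3° = 267.7°.
That fraction of the synodic month is 267.7/360 × 29.53 d ≈ 21.96 d.

22.0 days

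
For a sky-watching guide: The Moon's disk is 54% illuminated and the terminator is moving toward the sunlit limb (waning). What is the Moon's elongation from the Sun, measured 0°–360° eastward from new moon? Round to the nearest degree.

cos θ = 1 − 2f = -0.080, giving a principal value of 94.6°.
Since the Moon is past full (waning), take the reflex angle: θ = 360° − 94.6° = 265.4°.

265°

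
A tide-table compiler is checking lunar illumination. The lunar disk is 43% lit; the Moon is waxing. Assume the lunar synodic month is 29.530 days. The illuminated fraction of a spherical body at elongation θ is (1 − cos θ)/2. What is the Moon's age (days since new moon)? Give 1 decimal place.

6.7 days

Invert f = (1 − cos θ)/2 to get cos θ = 1 − 2(0.43) = 0.140, hence θ₀ = arccos 0.140 = 82.0°.
Before full moon the principal value applies: θ = 82.0°.
That fraction of the synodic month is 82.0/360 × 29.530 d ≈ 6.72 d.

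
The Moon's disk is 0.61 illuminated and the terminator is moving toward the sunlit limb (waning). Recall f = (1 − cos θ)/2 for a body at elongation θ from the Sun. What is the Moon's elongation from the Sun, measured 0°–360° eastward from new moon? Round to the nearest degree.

From f = (1 − cos θ)/2: cos θ = 1 − 2×0.61 = -0.220; arccos → 102.7°.
Since the Moon is past full (waning), take the reflex angle: θ = 360° − 102.7° = 257.3°.

257°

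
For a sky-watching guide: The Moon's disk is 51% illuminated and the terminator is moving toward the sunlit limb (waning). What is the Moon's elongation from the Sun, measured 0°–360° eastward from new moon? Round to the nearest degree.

269°

Invert f = (1 − cos θ)/2 to get cos θ = 1 − 2(0.51) = -0.020, hence θ₀ = arccos -0.020 = 91.1°.
Since the Moon is past full (waning), take the reflex angle: θ = 360° − 91.1° = 268.9°.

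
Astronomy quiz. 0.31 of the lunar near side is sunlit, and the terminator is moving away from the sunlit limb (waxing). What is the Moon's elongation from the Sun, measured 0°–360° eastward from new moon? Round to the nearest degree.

From f = (1 − cos θ)/2: cos θ = 1 − 2×0.31 = 0.380; arccos → 67.7°.
Waxing ⇒ before full, so θ = 67.7°.

68°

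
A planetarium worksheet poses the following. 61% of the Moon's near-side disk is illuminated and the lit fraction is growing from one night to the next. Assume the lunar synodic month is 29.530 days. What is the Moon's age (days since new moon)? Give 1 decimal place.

8.4 days

From f = (1 − cos θ)/2: cos θ = 1 − 2×0.61 = -0.220; arccos → 102.7°.
Waxing ⇒ before full, so θ = 102.7°.
Age = 29.530 × 102.7°/360° ≈ 8.42 days.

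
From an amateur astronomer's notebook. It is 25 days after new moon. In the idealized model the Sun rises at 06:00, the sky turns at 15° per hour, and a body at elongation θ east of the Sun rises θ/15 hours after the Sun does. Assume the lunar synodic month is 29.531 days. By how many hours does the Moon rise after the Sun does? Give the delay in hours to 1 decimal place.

20.3 h

The Moon has covered 25/29.531 of its cycle, so θ ≈ 360° × 25/29.531 = 304.8°.
The Moon trails the Sun by θ/15 = 304.8/15 ≈ 20.32 hours.
So the Moon rises 20.32 h after the Sun.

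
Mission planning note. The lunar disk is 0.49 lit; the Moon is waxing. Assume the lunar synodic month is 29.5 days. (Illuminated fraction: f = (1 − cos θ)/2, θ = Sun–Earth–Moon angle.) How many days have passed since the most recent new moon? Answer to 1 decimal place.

7.3 days

From f = (1 − cos θ)/2: cos θ = 1 − 2×0.49 = 0.020; arccos → 88.9°.
Before full moon the principal value applies: θ = 88.9°.
At 360°/29.5 d per day, 88.9° corresponds to 7.28 days.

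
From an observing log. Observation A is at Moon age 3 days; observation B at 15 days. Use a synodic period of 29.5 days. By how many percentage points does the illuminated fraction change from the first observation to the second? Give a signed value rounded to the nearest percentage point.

+90 percentage points

θ₁ = 360° × 3/29.5 = 36.6°, f₁ = (1 − cos θ₁)/2 = 0.099.
θ₂ = 360° × 15/29.5 = 183.1°, f₂ = (1 − cos θ₂)/2 = 0.999.
Change = f₂ − f₁ = +0.901 → +90 percentage points.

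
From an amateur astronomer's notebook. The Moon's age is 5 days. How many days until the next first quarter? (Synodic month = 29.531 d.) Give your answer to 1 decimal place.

First quarter is 0.25 of the way through the cycle: age 0.25 × 29.531 = 7.383 d.
So 2.383 days remain (7.383 − 5).

2.4 days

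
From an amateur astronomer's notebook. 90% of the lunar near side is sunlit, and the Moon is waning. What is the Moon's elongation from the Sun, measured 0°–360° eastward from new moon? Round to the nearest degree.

Invert f = (1 − cos θ)/2 to get cos θ = 1 − 2(0.90) = -0.800, hence θ₀ = arccos -0.800 = 143.1°.
A waning Moon lies in 180°–360°, so θ = 360° − 143.1° = 216.9°.

217°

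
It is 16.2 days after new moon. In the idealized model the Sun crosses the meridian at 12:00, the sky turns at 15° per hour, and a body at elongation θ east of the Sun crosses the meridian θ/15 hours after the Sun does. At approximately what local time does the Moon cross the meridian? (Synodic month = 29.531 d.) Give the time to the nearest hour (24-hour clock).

Phase angle: θ = 360°·(16.2 d)/(29.531 d) = 197.5°.
The Moon trails the Sun by θ/15 = 197.5/15 ≈ 13.17 hours.
12:00 + 13.17 h ≈ 01:10 → 01:00 to the nearest hour.

01:00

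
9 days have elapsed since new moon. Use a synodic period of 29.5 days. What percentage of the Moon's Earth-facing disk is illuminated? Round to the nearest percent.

Elongation θ = 360° × 9/29.5 ≈ 109.8°.
With cos θ = (-0.339), the lit fraction is (1 − (-0.339))/2 ≈ 0.670, so 67%.

67%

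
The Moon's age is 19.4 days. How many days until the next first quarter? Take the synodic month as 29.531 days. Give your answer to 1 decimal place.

First quarter is 0.25 of the way through the cycle: age 0.25 × 29.531 = 7.383 d.
Already past this cycle's first quarter; the next is at 7.383 + 29.531 = 36.914 d, so 36.914 − 19.4 = 17.514 days.

17.5 days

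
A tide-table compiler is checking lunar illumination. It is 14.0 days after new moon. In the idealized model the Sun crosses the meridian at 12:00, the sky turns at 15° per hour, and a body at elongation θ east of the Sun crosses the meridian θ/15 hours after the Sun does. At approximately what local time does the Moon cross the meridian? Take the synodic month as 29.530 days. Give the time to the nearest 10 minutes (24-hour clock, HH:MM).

Phase angle: θ = 360°·(14.0 d)/(29.530 d) = 170.7°.
The Moon trails the Sun by θ/15 = 170.7/15 ≈ 11.38 hours.
12:00 + 11.378 h ≈ 23:23 → 23:20 to the nearest ten minutes.

23:20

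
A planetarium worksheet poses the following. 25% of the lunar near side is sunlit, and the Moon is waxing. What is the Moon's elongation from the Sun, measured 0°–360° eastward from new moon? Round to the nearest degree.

60°

From f = (1 − cos θ)/2: cos θ = 1 − 2×0.25 = 0.500; arccos → 60.0°.
Waxing ⇒ before full, so θ = 60.0°.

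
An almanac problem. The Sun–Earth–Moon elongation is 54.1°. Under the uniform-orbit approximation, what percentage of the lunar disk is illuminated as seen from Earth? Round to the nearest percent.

Half-versine of 54.1°: (1 − 0.586)/2 = 0.207, i.e. 21%.

21%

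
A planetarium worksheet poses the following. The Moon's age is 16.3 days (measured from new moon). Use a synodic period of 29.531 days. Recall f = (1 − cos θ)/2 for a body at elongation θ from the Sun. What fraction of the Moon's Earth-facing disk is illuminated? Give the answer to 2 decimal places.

The Moon has covered 16.3/29.531 of its cycle, so θ ≈ 360° × 16.3/29.531 = 198.7°.
cos 198.7° = (-0.947), so f = (1 − (-0.947))/2 = 0.974.

0.97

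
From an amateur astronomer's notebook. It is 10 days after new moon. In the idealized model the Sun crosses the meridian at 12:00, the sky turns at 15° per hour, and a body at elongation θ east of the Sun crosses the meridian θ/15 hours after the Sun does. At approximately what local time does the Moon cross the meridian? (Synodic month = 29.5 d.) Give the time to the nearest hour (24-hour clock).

Phase angle: θ = 360°·(10 d)/(29.5 d) = 122.0°.
The Moon trails the Sun by θ/15 = 122.0/15 ≈ 8.14 hours.
12:00 + 8.14 h ≈ 20:08 → 20:00 to the nearest hour.

20:00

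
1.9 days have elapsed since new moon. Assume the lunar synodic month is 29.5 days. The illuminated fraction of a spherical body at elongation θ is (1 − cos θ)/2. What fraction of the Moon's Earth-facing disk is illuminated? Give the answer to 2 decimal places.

The Moon has covered 1.9/29.5 of its cycle, so θ ≈ 360° × 1.9/29.5 = 23.2°.
With cos θ = 0.919, the lit fraction is (1 − 0.919)/2 ≈ 0.040.

0.04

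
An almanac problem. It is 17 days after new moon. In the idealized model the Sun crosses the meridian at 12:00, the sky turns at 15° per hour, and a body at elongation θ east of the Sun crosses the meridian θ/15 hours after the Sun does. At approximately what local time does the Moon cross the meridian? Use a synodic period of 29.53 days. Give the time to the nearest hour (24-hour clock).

02:00

Phase angle: θ = 360°·(17 d)/(29.53 d) = 207.2°.
Delay after the Sun = 207.2° / (15°/h) ≈ 13.82 h.
12:00 + 13.82 h ≈ 01:49 → 02:00 to the nearest hour.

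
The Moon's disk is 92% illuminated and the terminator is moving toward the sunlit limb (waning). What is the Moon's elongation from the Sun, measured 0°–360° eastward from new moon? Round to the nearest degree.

Invert f = (1 − cos θ)/2 to get cos θ = 1 − 2(0.92) = -0.840, hence θ₀ = arccos -0.840 = 147.1°.
Since the Moon is past full (waning), take the reflex angle: θ = 360° − 147.1° = 212.9°.

213°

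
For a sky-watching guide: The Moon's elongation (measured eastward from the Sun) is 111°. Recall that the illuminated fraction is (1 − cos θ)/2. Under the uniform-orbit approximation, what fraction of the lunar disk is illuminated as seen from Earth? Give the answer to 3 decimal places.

Half-versine of 111°: (1 − (-0.358))/2 = 0.679.

0.679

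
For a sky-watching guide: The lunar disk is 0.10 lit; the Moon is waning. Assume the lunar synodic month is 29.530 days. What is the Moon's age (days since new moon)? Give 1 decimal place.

26.5 days

cos θ = 1 − 2f = 0.800, giving a principal value of 36.9°.
Since the Moon is past full (waning), take the reflex angle: θ = 360° − 36.9° = 323.1°.
That fraction of the synodic month is 323.1/360 × 29.530 d ≈ 26.51 d.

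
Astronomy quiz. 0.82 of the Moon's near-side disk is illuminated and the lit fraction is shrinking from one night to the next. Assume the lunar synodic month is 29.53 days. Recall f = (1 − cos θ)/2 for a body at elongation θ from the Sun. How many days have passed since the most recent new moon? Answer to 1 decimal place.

18.9 days

Invert f = (1 − cos θ)/2 to get cos θ = 1 − 2(0.82) = -0.640, hence θ₀ = arccos -0.640 = 129.8°.
Since the Moon is past full (waning), take the reflex angle: θ = 360° − 129.8° = 230.2°.
At 360°/29.53 d per day, 230.2° corresponds to 18.88 days.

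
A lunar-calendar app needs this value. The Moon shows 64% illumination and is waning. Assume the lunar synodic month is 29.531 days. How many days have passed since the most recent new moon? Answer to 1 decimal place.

20.8 days

Invert f = (1 − cos θ)/2 to get cos θ = 1 − 2(0.64) = -0.280, hence θ₀ = arccos -0.280 = 106.3°.
Since the Moon is past full (waning), take the reflex angle: θ = 360° − 106.3° = 253.7°.
At 360°/29.531 d per day, 253.7° corresponds to 20.81 days.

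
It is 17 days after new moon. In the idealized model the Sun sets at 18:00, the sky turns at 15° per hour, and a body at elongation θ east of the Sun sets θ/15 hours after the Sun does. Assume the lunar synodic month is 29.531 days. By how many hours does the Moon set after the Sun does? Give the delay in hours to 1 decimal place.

Elongation θ = 360° × 17/29.531 ≈ 207.2°.
The Moon trails the Sun by θ/15 = 207.2/15 ≈ 13.82 hours.
So the Moon sets 13.82 h after the Sun.

13.8 h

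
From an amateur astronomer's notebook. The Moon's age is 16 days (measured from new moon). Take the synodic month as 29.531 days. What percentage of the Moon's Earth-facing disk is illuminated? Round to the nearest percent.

98%

Elongation θ = 360° × 16/29.531 ≈ 195.0°.
With cos θ = (-0.966), the lit fraction is (1 − (-0.966))/2 ≈ 0.983, so 98%.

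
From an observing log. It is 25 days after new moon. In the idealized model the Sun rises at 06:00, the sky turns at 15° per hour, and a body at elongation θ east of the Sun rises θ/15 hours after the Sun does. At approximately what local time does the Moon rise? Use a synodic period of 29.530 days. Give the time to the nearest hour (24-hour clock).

The Moon has covered 25/29.530 of its cycle, so θ ≈ 360° × 25/29.530 = 304.8°.
Delay after the Sun = 304.8° / (15°/h) ≈ 20.32 h.
06:00 + 20.32 h ≈ 02:19 → 02:00 to the nearest hour.

02:00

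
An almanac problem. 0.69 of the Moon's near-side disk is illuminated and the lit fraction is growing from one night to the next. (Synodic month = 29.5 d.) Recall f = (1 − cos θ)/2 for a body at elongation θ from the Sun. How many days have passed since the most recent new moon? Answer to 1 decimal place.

9.2 days

Invert f = (1 − cos θ)/2 to get cos θ = 1 − 2(0.69) = -0.380, hence θ₀ = arccos -0.380 = 112.3°.
Before full moon the principal value applies: θ = 112.3°.
At 360°/29.5 d per day, 112.3° corresponds to 9.21 days.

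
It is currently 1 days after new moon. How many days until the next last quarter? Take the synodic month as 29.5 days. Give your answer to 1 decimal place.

Last quarter occurs at elongation 270°, i.e. at age 29.5 × 270/360 = 22.125 d.
That is 22.125 − 1 = 21.125 days ahead.

21.1 days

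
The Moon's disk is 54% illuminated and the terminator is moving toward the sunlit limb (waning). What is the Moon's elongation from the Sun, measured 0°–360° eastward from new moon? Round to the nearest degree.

265°

cos θ = 1 − 2f = -0.080, giving a principal value of 94.6°.
Since the Moon is past full (waning), take the reflex angle: θ = 360° − 94.6° = 265.4°.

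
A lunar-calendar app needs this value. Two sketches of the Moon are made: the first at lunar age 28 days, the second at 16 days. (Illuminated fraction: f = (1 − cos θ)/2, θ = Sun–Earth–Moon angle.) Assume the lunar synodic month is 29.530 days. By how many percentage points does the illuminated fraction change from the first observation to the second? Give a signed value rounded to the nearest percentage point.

+96 percentage points

θ₁ = 360° × 28/29.530 = 341.3°, f₁ = (1 − cos θ₁)/2 = 0.026.
θ₂ = 360° × 16/29.530 = 195.1°, f₂ = (1 − cos θ₂)/2 = 0.983.
Change = f₂ − f₁ = +0.957 → +96 percentage points.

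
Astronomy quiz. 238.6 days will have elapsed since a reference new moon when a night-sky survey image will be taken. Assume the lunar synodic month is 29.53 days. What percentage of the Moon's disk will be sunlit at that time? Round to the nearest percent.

238.6/29.53 = 8.080 lunations, so 8 complete cycles and 2.36 d into the next.
Phase angle: θ = 360°·(2.36 d)/(29.53 d) = 28.8°.
cos 28.8° = 0.877, so f = (1 − 0.877)/2 = 0.062, so 6%.

6%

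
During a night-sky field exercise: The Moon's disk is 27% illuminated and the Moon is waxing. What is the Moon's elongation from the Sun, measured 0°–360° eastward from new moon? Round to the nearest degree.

From f = (1 − cos θ)/2: cos θ = 1 − 2×0.27 = 0.460; arccos → 62.6°.
Before full moon the principal value applies: θ = 62.6°.

63°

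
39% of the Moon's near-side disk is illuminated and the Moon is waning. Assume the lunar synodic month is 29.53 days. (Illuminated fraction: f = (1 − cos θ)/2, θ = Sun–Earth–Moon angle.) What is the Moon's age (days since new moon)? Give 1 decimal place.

Invert f = (1 − cos θ)/2 to get cos θ = 1 − 2(0.39) = 0.220, hence θ₀ = arccos 0.220 = 77.3°.
Since the Moon is past full (waning), take the reflex angle: θ = 360° − 77.3° = 282.7°.
Age = 29.53 × 282.7°/360° ≈ 23.19 days.

23.2 days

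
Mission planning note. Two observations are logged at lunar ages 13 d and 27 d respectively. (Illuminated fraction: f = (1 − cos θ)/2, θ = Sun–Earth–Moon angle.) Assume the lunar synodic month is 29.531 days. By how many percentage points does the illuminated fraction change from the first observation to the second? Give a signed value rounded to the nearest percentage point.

θ₁ = 360° × 13/29.531 = 158.5°, f₁ = (1 − cos θ₁)/2 = 0.965.
θ₂ = 360° × 27/29.531 = 329.1°, f₂ = (1 − cos θ₂)/2 = 0.071.
Change = f₂ − f₁ = -0.894 → -89 percentage points.

-89 percentage points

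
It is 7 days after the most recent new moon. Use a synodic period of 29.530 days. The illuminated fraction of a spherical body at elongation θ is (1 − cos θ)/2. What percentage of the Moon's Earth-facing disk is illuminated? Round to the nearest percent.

46%

Elongation θ = 360° × 7/29.530 ≈ 85.3°.
Illuminated fraction = (1 − cos 85.3°)/2 = (1 − 0.081)/2 ≈ 0.459, so 46%.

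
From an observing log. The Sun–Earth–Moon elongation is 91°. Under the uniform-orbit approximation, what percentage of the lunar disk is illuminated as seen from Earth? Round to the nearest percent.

51%

f = (1 − cos 91°)/2 = (1 − (-0.017))/2 ≈ 0.509, i.e. 51%.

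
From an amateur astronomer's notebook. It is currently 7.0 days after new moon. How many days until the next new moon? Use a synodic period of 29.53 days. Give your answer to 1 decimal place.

One full lunation from the last new moon is 29.53 d; remaining = 29.53 − 7.0 = 22.530 d.

22.5 days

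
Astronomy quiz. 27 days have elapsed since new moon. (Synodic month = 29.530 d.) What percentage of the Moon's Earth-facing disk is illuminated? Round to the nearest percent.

The Moon has covered 27/29.530 of its cycle, so θ ≈ 360° × 27/29.530 = 329.2°.
Illuminated fraction = (1 − cos 329.2°)/2 = (1 − 0.859)/2 ≈ 0.071, so 7%.

7%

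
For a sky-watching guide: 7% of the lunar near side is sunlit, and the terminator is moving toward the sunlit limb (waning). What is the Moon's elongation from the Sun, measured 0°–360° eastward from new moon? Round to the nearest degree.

Invert f = (1 − cos θ)/2 to get cos θ = 1 − 2(0.07) = 0.860, hence θ₀ = arccos 0.860 = 30.7°.
A waning Moon lies in 180°–360°, so θ = 360° − 30.7° = 329.3°.

329°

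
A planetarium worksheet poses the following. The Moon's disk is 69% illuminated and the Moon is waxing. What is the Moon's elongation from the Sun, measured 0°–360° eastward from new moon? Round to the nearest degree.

Invert f = (1 − cos θ)/2 to get cos θ = 1 − 2(0.69) = -0.380, hence θ₀ = arccos -0.380 = 112.3°.
Before full moon the principal value applies: θ = 112.3°.

112°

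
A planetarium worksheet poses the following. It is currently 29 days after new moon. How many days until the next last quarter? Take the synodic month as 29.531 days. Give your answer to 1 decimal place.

22.7 days

Last quarter occurs at elongation 270°, i.e. at age 29.531 × 270/360 = 22.148 d.
Already past this cycle's last quarter; the next is at 22.148 + 29.531 = 51.679 d, so 51.679 − 29 = 22.679 days.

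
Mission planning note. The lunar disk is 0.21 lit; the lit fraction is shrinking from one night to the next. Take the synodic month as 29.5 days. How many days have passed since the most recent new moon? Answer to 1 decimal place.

From f = (1 − cos θ)/2: cos θ = 1 − 2×0.21 = 0.580; arccos → 54.5°.
Since the Moon is past full (waning), take the reflex angle: θ = 360° − 54.5° = 305.5°.
At 360°/29.5 d per day, 305.5° corresponds to 25.03 days.

25.0 days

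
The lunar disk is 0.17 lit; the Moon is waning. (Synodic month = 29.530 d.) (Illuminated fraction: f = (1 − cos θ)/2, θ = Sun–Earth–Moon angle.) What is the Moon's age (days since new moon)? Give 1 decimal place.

25.5 days

cos θ = 1 − 2f = 0.660, giving a principal value of 48.7°.
A waning Moon lies in 180°–360°, so θ = 360° − 48.7° = 311.3°.
Age = 29.530 × 311.3°/360° ≈ 25.54 days.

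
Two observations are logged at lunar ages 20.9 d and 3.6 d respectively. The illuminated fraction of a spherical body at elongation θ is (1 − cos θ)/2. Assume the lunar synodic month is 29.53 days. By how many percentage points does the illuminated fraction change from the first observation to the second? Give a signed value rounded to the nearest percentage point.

-49 pp

First observation: θ = 360°·20.9/29.53 = 254.8°, so f = 0.631.
Second observation: θ = 43.9°, f = 0.140.
Δf = 0.140 − 0.631 = -0.492, i.e. -49 pp.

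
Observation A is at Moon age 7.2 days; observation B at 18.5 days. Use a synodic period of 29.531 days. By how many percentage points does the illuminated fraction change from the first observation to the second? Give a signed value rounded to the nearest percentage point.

θ₁ = 360° × 7.2/29.531 = 87.8°, f₁ = (1 − cos θ₁)/2 = 0.481.
θ₂ = 360° × 18.5/29.531 = 225.5°, f₂ = (1 − cos θ₂)/2 = 0.850.
Change = f₂ − f₁ = +0.370 → +37 percentage points.

+37 pp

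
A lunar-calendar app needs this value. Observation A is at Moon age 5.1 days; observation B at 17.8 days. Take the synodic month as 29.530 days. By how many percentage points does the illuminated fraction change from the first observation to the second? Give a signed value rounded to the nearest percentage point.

θ₁ = 360° × 5.1/29.530 = 62.2°, f₁ = (1 − cos θ₁)/2 = 0.267.
θ₂ = 360° × 17.8/29.530 = 217.0°, f₂ = (1 − cos θ₂)/2 = 0.899.
Change = f₂ − f₁ = +0.633 → +63 percentage points.

+63 percentage points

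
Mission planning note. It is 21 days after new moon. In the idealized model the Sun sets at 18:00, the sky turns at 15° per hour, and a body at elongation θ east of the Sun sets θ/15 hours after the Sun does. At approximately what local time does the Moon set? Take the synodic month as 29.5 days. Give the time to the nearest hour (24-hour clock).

11:00

Phase angle: θ = 360°·(21 d)/(29.5 d) = 256.3°.
Delay after the Sun = 256.3° / (15°/h) ≈ 17.08 h.
18:00 + 17.08 h ≈ 11:05 → 11:00 to the nearest hour.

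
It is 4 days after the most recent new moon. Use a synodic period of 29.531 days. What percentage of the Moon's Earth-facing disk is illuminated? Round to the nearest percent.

The Moon has covered 4/29.531 of its cycle, so θ ≈ 360° × 4/29.531 = 48.8°.
Illuminated fraction = (1 − cos 48.8°)/2 = (1 − 0.659)/2 ≈ 0.170, so 17%.

17%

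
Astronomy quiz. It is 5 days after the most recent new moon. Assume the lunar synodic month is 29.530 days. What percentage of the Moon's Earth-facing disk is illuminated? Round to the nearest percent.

Elongation θ = 360° × 5/29.530 ≈ 61.0°.
With cos θ = 0.485, the lit fraction is (1 − 0.485)/2 ≈ 0.257, so 26%.

26%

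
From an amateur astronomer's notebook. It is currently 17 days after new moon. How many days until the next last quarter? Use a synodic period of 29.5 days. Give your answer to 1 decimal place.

Last quarter is 0.75 of the way through the cycle: age 0.75 × 29.5 = 22.125 d.
That is 22.125 − 17 = 5.125 days ahead.

5.1 days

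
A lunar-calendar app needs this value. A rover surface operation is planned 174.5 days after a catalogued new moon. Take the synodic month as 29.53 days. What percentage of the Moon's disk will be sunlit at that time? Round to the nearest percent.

174.5/29.53 = 5.909 lunations, so 5 complete cycles and 26.85 d into the next.
The Moon has covered 26.85/29.53 of its cycle, so θ ≈ 360° × 26.85/29.53 = 327.3°.
With cos θ = 0.842, the lit fraction is (1 − 0.842)/2 ≈ 0.079, so 8%.

8%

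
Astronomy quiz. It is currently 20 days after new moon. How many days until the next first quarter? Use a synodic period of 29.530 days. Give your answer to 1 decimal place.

First quarter occurs at elongation 90°, i.e. at age 29.530 × 90/360 = 7.383 d.
This lunation's first quarter (7.383 d) has passed, so add one period: 36.913 − 20 = 16.913 days.

16.9 days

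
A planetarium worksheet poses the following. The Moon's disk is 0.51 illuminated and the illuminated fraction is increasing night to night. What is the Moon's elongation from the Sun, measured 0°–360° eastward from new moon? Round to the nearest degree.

91°

From f = (1 − cos θ)/2: cos θ = 1 − 2×0.51 = -0.020; arccos → 91.1°.
Before full moon the principal value applies: θ = 91.1°.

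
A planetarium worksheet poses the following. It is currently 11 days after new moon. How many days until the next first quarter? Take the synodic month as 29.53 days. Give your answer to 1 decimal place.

25.9 days

First quarter occurs at elongation 90°, i.e. at age 29.53 × 90/360 = 7.383 d.
Already past this cycle's first quarter; the next is at 7.383 + 29.53 = 36.913 d, so 36.913 − 11 = 25.913 days.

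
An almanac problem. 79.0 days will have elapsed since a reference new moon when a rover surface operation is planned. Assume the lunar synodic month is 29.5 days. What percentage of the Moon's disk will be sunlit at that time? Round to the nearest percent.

Reduce mod P: 79.0 − 2×29.5 = 20.00 d into the current lunation.
Elongation θ = 360° × 20.00/29.5 ≈ 244.1°.
With cos θ = (-0.437), the lit fraction is (1 − (-0.437))/2 ≈ 0.719, so 72%.

72%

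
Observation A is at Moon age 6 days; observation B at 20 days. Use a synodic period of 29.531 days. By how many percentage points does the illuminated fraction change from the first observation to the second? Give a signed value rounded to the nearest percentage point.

+37 pp

θ₁ = 360° × 6/29.531 = 73.1°, f₁ = (1 − cos θ₁)/2 = 0.355.
θ₂ = 360° × 20/29.531 = 243.8°, f₂ = (1 − cos θ₂)/2 = 0.721.
Change = f₂ − f₁ = +0.366 → +37 percentage points.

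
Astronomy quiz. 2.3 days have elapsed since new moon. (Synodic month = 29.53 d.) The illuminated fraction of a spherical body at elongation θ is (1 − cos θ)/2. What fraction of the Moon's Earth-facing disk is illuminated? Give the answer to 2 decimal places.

0.06

The Moon has covered 2.3/29.53 of its cycle, so θ ≈ 360° × 2.3/29.53 = 28.0°.
cos 28.0° = 0.883, so f = (1 − 0.883)/2 = 0.059.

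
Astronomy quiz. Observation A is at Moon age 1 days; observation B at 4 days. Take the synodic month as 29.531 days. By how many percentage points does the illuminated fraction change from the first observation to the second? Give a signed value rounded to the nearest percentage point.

+16 pp

θ₁ = 360° × 1/29.531 = 12.2°, f₁ = (1 − cos θ₁)/2 = 0.011.
θ₂ = 360° × 4/29.531 = 48.8°, f₂ = (1 − cos θ₂)/2 = 0.170.
Change = f₂ − f₁ = +0.159 → +16 percentage points.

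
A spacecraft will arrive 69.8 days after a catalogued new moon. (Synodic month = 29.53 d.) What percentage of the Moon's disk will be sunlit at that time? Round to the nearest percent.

83%

Reduce mod P: 69.8 − 2×29.53 = 10.74 d into the current lunation.
The Moon has covered 10.74/29.53 of its cycle, so θ ≈ 360° × 10.74/29.53 = 130.9°.
With cos θ = (-0.655), the lit fraction is (1 − (-0.655))/2 ≈ 0.828, so 83%.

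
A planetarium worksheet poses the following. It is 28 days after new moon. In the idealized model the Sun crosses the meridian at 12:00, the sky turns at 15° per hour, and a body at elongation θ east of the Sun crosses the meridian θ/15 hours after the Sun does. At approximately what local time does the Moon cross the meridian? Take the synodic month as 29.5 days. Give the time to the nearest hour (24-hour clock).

11:00

Phase angle: θ = 360°·(28 d)/(29.5 d) = 341.7°.
Delay after the Sun = 341.7° / (15°/h) ≈ 22.78 h.
12:00 + 22.78 h ≈ 10:47 → 11:00 to the nearest hour.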